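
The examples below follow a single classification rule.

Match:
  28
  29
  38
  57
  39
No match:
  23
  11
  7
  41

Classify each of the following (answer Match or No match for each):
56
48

Match, Match

All 'Match' examples share one property — digit sum ≥ 8 — and every 'No match' example lacks it.
56 → digit sum 5+6 = 11 → Match.
48 → digit sum 4+8 = 12 → Match.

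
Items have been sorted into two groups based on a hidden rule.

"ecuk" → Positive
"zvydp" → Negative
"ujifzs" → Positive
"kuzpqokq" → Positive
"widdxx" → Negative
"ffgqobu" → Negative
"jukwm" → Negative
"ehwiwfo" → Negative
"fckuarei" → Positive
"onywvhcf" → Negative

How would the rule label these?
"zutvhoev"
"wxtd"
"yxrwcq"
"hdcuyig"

All 'Positive' examples share one property — even length AND contains 'u' — and every 'Negative' example lacks it.
"zutvhoev": length 8, has 'u' — meets the rule, so Positive. "wxtd": length 4, no 'u' — doesn't match, so Negative. "yxrwcq": length 6, no 'u' — doesn't match, so Negative. "hdcuyig": length 7, has 'u' — doesn't match, so Negative.

Positive, Negative, Negative, Negative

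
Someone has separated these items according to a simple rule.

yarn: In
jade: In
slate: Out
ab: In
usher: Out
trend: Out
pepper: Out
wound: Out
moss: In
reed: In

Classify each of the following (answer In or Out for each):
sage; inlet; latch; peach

One predicate separates the groups cleanly: length ≤ 4.
sage: length 4 — satisfies this, so In.
inlet: length 5 — does not pass, so Out.
latch: length 5 — does not pass, so Out.
peach: length 5 — does not pass, so Out.

In, Out, Out, Out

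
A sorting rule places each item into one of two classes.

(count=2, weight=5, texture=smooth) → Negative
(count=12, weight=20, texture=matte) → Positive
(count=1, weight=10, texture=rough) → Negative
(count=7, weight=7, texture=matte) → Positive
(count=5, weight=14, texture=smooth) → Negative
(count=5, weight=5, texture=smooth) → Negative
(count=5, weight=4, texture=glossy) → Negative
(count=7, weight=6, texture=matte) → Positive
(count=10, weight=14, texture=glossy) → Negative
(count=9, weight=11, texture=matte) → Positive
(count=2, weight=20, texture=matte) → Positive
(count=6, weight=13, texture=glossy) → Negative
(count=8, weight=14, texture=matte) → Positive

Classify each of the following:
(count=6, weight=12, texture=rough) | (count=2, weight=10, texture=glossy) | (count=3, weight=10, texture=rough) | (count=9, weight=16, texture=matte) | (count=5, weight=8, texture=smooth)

'Positive' ⟺ texture is matte.
Negative: (count=6, weight=12, texture=rough), since texture is rough. Negative: (count=2, weight=10, texture=glossy), since texture is glossy. Negative: (count=3, weight=10, texture=rough), since texture is rough. Positive: (count=9, weight=16, texture=matte), since texture is matte. Negative: (count=5, weight=8, texture=smooth), since texture is smooth.

Negative, Negative, Negative, Positive, Negative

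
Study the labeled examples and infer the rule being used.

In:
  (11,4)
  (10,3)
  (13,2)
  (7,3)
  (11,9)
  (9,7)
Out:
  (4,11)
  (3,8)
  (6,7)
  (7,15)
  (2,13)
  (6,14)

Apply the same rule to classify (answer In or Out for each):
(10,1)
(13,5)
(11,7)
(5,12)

Every 'In' example satisfies: first > second. None of the 'Out' examples do.
(10,1) → 10 > 1 → In. (13,5) → 13 > 5 → In. (11,7) → 11 > 7 → In. (5,12) → 5 < 12 → Out.

In, In, In, Out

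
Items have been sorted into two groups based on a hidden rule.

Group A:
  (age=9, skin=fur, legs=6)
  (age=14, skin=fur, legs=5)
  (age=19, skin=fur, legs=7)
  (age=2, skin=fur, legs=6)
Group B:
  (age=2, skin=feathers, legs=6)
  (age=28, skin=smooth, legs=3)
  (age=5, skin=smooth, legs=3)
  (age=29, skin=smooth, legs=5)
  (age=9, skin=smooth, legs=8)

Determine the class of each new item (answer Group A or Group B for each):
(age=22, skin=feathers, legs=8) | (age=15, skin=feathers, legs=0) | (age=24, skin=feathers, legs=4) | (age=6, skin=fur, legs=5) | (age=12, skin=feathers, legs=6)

The common property of the 'Group A' items is: skin is fur. No 'Group B' item has it.
(age=22, skin=feathers, legs=8) — skin is feathers, hence Group B. (age=15, skin=feathers, legs=0) — skin is feathers, hence Group B. (age=24, skin=feathers, legs=4) — skin is feathers, hence Group B. (age=6, skin=fur, legs=5) — skin is fur, hence Group A. (age=12, skin=feathers, legs=6) — skin is feathers, hence Group B.

Group B, Group B, Group B, Group A, Group B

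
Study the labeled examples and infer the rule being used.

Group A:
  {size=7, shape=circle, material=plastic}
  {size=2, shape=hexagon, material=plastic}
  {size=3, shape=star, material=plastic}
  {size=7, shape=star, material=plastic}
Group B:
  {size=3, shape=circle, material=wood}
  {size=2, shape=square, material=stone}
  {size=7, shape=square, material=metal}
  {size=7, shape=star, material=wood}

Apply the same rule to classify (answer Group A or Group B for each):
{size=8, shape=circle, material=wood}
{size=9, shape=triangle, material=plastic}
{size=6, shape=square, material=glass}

Group B, Group A, Group B

Rule: material is plastic. This holds for each 'Group A' example and fails for each 'Group B' one.
{size=8, shape=circle, material=wood}: material is wood — does not pass, so Group B. {size=9, shape=triangle, material=plastic}: material is plastic — checks out, so Group A. {size=6, shape=square, material=glass}: material is glass — does not pass, so Group B.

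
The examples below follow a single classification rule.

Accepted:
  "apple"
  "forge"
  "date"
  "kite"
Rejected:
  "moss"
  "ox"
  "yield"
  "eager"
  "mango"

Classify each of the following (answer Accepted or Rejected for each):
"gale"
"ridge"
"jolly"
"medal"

Accepted, Accepted, Rejected, Rejected

The simplest hypothesis consistent with all the labels is: ends with 'e'.
Accepted: "gale", since ends with 'e'.
Accepted: "ridge", since ends with 'e'.
Rejected: "jolly", since ends with 'y'.
Rejected: "medal", since ends with 'l'.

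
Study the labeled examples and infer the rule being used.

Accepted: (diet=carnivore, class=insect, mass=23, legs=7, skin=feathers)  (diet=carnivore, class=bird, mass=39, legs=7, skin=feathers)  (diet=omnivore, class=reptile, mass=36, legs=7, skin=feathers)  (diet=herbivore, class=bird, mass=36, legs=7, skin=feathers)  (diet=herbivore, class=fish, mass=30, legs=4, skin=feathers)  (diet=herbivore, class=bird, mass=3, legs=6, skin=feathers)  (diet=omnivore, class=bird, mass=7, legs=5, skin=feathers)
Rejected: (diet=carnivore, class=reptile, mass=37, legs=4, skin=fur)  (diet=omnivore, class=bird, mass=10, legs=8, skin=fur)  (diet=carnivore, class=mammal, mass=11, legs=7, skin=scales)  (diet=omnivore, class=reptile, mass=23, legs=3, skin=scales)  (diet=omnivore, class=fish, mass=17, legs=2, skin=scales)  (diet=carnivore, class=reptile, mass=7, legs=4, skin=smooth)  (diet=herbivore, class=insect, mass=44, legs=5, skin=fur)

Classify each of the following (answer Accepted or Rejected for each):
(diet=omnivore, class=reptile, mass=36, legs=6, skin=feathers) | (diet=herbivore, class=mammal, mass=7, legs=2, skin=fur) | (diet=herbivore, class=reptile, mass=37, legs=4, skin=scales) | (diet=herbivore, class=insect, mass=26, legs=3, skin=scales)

The pattern is that an item is 'Accepted' exactly when: skin is feathers.
(diet=omnivore, class=reptile, mass=36, legs=6, skin=feathers) → skin is feathers → Accepted.
(diet=herbivore, class=mammal, mass=7, legs=2, skin=fur) → skin is fur → Rejected.
(diet=herbivore, class=reptile, mass=37, legs=4, skin=scales) → skin is scales → Rejected.
(diet=herbivore, class=insect, mass=26, legs=3, skin=scales) → skin is scales → Rejected.

Accepted, Rejected, Rejected, Rejected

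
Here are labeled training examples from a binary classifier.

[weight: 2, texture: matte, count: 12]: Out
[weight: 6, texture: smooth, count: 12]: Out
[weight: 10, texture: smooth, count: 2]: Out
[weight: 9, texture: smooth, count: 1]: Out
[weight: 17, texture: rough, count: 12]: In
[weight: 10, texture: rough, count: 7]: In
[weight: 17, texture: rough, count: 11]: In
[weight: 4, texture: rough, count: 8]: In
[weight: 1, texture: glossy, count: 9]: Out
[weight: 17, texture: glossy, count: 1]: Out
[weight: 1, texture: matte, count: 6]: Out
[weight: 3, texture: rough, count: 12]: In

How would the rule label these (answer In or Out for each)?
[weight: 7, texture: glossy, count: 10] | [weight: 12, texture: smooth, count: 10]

Out, Out

Comparing the two groups points to one rule — texture is rough.
[weight: 7, texture: glossy, count: 10] — texture is glossy, hence Out. [weight: 12, texture: smooth, count: 10] — texture is smooth, hence Out.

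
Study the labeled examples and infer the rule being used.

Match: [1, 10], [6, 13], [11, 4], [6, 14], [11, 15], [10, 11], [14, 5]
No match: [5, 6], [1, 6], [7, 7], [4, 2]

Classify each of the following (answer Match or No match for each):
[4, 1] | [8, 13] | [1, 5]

All 'Match' examples share one property — max ≥ 10 — and every 'No match' example lacks it.

No match, Match, No match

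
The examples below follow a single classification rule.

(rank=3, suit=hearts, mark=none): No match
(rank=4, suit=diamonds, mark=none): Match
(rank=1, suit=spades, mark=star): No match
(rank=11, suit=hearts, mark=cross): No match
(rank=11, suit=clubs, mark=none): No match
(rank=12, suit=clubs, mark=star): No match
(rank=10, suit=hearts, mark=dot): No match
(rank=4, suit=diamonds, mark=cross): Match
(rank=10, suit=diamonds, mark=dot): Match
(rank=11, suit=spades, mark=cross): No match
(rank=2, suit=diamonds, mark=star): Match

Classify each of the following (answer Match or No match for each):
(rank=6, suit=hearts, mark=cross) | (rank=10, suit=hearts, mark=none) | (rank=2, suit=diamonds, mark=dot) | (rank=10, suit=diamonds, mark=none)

No match, No match, Match, Match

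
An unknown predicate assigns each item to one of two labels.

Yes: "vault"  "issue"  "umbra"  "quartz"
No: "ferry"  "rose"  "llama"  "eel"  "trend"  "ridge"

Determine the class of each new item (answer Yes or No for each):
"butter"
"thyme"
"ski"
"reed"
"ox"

Yes, No, No, No, No

One predicate separates the groups cleanly: contains 'u'.
"butter": has 'u', meets the rule → Yes.
"thyme": no 'u', does not satisfy this → No.
"ski": no 'u', does not satisfy this → No.
"reed": no 'u', does not satisfy this → No.
"ox": no 'u', does not satisfy this → No.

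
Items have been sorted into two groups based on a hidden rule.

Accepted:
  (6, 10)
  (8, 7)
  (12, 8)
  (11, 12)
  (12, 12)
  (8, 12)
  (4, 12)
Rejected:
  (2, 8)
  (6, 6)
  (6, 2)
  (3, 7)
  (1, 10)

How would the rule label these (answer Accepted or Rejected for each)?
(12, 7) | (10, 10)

Accepted, Accepted

The common property of the 'Accepted' items is: sum ≥ 15. No 'Rejected' item has it.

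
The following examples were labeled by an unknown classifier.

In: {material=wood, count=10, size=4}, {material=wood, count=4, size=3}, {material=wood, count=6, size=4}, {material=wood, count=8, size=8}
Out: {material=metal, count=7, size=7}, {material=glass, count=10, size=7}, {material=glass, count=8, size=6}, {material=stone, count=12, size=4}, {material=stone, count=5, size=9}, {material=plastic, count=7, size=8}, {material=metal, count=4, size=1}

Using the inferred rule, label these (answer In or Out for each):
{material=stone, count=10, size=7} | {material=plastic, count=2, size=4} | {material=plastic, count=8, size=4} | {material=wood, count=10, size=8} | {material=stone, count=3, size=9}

Out, Out, Out, In, Out

The simplest hypothesis consistent with all the labels is: material is wood.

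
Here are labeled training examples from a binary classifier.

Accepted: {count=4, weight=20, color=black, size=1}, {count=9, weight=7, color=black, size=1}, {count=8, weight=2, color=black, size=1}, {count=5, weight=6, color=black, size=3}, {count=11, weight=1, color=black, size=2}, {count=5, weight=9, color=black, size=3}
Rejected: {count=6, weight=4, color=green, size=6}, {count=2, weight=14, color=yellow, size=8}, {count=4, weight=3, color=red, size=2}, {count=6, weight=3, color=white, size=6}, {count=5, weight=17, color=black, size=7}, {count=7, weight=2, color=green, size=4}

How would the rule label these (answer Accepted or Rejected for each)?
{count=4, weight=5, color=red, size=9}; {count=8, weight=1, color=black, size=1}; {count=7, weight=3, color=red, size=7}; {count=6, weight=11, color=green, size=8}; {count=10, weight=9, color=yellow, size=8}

The common property of the 'Accepted' items is: color is black AND size ≤ 3. No 'Rejected' item has it.
{count=4, weight=5, color=red, size=9} — color is red, size = 9, hence Rejected.
{count=8, weight=1, color=black, size=1} — color is black, size = 1, hence Accepted.
{count=7, weight=3, color=red, size=7} — color is red, size = 7, hence Rejected.
{count=6, weight=11, color=green, size=8} — color is green, size = 8, hence Rejected.
{count=10, weight=9, color=yellow, size=8} — color is yellow, size = 8, hence Rejected.

Rejected, Accepted, Rejected, Rejected, Rejected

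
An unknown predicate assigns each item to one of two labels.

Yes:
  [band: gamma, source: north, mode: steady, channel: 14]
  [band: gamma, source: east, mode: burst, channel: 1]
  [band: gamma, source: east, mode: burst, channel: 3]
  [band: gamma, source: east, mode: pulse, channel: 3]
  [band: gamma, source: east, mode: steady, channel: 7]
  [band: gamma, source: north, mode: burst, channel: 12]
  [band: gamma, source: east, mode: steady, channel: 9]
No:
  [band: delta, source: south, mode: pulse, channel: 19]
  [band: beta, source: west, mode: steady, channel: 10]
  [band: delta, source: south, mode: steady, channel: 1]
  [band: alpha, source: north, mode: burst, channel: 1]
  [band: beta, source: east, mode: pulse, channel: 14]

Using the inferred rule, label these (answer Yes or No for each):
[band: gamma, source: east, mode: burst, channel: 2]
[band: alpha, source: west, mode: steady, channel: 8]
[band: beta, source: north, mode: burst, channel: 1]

Yes, No, No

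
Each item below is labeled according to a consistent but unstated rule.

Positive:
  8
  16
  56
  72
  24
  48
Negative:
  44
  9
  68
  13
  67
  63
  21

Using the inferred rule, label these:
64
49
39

Positive, Negative, Negative

One predicate separates the groups cleanly: multiple of 8.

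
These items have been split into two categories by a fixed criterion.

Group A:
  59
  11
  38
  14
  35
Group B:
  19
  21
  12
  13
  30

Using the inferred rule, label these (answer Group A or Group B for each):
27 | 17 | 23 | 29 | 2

Group B, Group A, Group A, Group A, Group A

One predicate separates the groups cleanly: ≡ 2 (mod 3).
Group B: 27, since 27 mod 3 = 0. Group A: 17, since 17 mod 3 = 2. Group A: 23, since 23 mod 3 = 2. Group A: 29, since 29 mod 3 = 2. Group A: 2, since 2 mod 3 = 2.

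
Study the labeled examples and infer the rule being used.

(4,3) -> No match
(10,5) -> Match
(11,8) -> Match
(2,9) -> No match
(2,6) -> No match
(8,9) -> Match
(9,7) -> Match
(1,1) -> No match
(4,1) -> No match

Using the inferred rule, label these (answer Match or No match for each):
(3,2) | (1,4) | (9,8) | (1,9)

No match, No match, Match, No match

The rule appears to be: sum ≥ 15.
(3,2): 3+2 = 5 — fails the rule, so No match. (1,4): 1+4 = 5 — fails the rule, so No match. (9,8): 9+8 = 17 — qualifies, so Match. (1,9): 1+9 = 10 — fails the rule, so No match.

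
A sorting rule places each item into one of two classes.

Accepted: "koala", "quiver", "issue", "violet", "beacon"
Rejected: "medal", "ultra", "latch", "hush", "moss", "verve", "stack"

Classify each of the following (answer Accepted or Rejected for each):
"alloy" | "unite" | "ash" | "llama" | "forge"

The distinguishing property — has ≥ 3 vowels — holds for all the 'Accepted' cases and none of the 'Rejected' cases.
Rejected: "alloy", since 2 vowels.
Accepted: "unite", since 3 vowels.
Rejected: "ash", since 1 vowel.
Rejected: "llama", since 2 vowels.
Rejected: "forge", since 2 vowels.

Rejected, Accepted, Rejected, Rejected, Rejected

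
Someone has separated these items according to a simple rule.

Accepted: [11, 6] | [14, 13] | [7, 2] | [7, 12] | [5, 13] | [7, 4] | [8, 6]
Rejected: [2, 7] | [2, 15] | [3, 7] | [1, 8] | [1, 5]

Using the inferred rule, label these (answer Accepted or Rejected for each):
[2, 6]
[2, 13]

Rejected, Rejected

The distinguishing property — first ≥ 4 — holds for all the 'Accepted' cases and none of the 'Rejected' cases.
[2, 6]: first 2 — doesn't qualify, so Rejected.
[2, 13]: first 2 — doesn't qualify, so Rejected.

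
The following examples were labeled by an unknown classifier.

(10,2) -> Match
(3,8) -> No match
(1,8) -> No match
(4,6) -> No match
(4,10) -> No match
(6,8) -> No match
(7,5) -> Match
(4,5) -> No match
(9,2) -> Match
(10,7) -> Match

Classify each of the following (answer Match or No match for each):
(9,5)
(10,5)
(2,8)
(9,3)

The simplest hypothesis consistent with all the labels is: first > second.
(9,5) → 9 > 5 → Match.
(10,5) → 10 > 5 → Match.
(2,8) → 2 < 8 → No match.
(9,3) → 9 > 3 → Match.

Match, Match, No match, Match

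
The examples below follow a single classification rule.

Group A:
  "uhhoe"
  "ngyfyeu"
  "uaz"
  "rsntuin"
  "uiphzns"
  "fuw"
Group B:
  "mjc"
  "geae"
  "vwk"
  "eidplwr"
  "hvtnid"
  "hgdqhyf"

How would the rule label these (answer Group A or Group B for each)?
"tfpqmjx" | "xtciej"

Looking at the examples, the only property every 'Group A' case has and every 'Group B' case lacks is: contains 'u'.
"tfpqmjx": no 'u' — doesn't qualify, so Group B. "xtciej": no 'u' — doesn't qualify, so Group B.

Group B, Group B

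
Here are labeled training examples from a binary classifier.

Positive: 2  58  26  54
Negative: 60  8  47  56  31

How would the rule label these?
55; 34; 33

Negative, Positive, Negative

Checking candidate rules against both groups, what survives is: ≡ 2 (mod 4).
55: 55 mod 4 = 3 — doesn't match, so Negative. 34: 34 mod 4 = 2 — meets the rule, so Positive. 33: 33 mod 4 = 1 — doesn't match, so Negative.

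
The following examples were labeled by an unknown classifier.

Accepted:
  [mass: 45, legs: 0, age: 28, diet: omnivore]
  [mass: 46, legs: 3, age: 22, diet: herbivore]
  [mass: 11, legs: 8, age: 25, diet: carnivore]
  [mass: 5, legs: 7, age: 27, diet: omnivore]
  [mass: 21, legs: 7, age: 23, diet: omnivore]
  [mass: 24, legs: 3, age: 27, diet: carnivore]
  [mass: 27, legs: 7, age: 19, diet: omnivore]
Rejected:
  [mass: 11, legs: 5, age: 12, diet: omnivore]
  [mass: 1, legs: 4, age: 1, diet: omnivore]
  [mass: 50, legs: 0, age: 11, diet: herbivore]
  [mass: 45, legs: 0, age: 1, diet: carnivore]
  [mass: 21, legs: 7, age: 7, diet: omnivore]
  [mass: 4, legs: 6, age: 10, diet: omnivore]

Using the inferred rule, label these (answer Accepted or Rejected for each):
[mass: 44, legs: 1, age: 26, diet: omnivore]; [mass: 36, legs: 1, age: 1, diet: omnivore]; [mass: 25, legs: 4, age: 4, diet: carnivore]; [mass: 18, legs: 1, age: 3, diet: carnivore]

Every 'Accepted' example satisfies: age ≥ 19. None of the 'Rejected' examples do.
[mass: 44, legs: 1, age: 26, diet: omnivore]: age = 26 — passes, so Accepted.
[mass: 36, legs: 1, age: 1, diet: omnivore]: age = 1 — does not pass, so Rejected.
[mass: 25, legs: 4, age: 4, diet: carnivore]: age = 4 — does not pass, so Rejected.
[mass: 18, legs: 1, age: 3, diet: carnivore]: age = 3 — does not pass, so Rejected.

Accepted, Rejected, Rejected, Rejected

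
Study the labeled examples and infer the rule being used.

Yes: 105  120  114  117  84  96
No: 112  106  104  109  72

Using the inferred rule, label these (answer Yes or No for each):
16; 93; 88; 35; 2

Every 'Yes' example satisfies: multiple of 3 AND at least 84. None of the 'No' examples do.
16 — 16 = 3·5 + 1, 16 < 84, hence No.
93 — 93 = 3·31, 93 ≥ 84, hence Yes.
88 — 88 = 3·29 + 1, 88 ≥ 84, hence No.
35 — 35 = 3·11 + 2, 35 < 84, hence No.
2 — 2 = 3·0 + 2, 2 < 84, hence No.

No, Yes, No, No, No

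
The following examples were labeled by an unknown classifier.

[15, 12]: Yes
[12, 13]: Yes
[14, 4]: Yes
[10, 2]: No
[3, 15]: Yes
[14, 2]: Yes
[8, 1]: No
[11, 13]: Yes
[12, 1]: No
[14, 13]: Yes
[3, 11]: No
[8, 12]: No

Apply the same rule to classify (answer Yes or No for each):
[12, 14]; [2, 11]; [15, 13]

Yes, No, Yes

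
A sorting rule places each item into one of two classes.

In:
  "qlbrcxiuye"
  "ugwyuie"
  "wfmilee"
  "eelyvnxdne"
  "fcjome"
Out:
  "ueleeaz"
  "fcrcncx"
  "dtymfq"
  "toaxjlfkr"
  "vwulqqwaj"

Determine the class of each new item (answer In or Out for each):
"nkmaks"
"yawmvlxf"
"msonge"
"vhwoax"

A rule that fits every label: ends with 'e' — true of each 'In' example, false of each 'Out' one.
"nkmaks": ends with 's', does not satisfy this → Out. "yawmvlxf": ends with 'f', does not satisfy this → Out. "msonge": ends with 'e', matches → In. "vhwoax": ends with 'x', does not satisfy this → Out.

Out, Out, In, Out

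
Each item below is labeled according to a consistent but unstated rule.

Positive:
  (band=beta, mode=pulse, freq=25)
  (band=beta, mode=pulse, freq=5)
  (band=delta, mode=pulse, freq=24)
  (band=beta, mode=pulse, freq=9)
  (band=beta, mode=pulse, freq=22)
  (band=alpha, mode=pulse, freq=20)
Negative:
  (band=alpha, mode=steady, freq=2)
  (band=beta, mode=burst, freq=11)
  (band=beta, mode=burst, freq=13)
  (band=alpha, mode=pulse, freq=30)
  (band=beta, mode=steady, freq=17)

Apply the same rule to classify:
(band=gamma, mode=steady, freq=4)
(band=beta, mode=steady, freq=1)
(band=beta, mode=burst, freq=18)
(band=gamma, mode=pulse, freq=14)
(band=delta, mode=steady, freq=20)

Negative, Negative, Negative, Positive, Negative

Rule: mode is pulse AND freq ≤ 25. This holds for each 'Positive' example and fails for each 'Negative' one.
(band=gamma, mode=steady, freq=4) — mode is steady, freq = 4, hence Negative. (band=beta, mode=steady, freq=1) — mode is steady, freq = 1, hence Negative. (band=beta, mode=burst, freq=18) — mode is burst, freq = 18, hence Negative. (band=gamma, mode=pulse, freq=14) — mode is pulse, freq = 14, hence Positive. (band=delta, mode=steady, freq=20) — mode is steady, freq = 20, hence Negative.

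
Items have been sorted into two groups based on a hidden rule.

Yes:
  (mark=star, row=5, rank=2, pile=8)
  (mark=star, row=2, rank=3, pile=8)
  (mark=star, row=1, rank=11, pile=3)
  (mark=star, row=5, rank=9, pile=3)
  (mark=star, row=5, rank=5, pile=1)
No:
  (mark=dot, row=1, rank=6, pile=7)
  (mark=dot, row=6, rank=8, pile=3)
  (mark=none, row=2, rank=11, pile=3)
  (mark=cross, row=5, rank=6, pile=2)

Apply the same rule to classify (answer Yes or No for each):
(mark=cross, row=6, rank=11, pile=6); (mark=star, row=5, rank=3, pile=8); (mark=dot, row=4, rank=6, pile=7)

The common property of the 'Yes' items is: mark is star. No 'No' item has it.

No, Yes, No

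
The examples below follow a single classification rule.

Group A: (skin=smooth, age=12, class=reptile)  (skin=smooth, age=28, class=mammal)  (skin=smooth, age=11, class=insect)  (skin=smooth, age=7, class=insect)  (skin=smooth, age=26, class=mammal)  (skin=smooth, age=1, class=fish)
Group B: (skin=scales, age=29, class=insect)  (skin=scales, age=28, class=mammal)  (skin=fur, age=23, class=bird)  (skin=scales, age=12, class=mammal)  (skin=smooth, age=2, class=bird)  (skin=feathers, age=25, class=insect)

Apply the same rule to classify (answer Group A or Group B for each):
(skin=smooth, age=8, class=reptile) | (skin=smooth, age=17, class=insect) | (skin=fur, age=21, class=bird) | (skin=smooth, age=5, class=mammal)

Group A, Group A, Group B, Group A

One predicate separates the groups cleanly: skin is smooth AND age ≠ 2.
(skin=smooth, age=8, class=reptile) — skin is smooth, age = 8, hence Group A.
(skin=smooth, age=17, class=insect) — skin is smooth, age = 17, hence Group A.
(skin=fur, age=21, class=bird) — skin is fur, age = 21, hence Group B.
(skin=smooth, age=5, class=mammal) — skin is smooth, age = 5, hence Group A.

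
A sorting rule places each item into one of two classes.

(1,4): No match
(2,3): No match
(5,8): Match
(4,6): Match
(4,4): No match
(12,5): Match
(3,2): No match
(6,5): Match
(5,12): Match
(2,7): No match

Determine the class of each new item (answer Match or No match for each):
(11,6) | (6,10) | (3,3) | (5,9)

The simplest hypothesis consistent with all the labels is: sum ≥ 10.
(11,6) — 11+6 = 17, hence Match.
(6,10) — 6+10 = 16, hence Match.
(3,3) — 3+3 = 6, hence No match.
(5,9) — 5+9 = 14, hence Match.

Match, Match, No match, Match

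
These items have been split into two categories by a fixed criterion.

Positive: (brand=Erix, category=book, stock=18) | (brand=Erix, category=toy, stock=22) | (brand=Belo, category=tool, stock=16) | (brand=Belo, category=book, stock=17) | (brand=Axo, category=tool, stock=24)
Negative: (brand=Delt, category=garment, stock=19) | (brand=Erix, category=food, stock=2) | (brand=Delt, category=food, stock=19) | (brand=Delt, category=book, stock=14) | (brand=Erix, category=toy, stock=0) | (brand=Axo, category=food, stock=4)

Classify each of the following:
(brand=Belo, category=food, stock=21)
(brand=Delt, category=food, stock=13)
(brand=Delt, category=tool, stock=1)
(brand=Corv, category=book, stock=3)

Positive, Negative, Negative, Negative

A rule that fits every label: stock ≥ 16 AND stock ≠ 19 — true of each 'Positive' example, false of each 'Negative' one.
(brand=Belo, category=food, stock=21): stock = 21, meets the rule → Positive. (brand=Delt, category=food, stock=13): stock = 13, lacks this property → Negative. (brand=Delt, category=tool, stock=1): stock = 1, lacks this property → Negative. (brand=Corv, category=book, stock=3): stock = 3, lacks this property → Negative.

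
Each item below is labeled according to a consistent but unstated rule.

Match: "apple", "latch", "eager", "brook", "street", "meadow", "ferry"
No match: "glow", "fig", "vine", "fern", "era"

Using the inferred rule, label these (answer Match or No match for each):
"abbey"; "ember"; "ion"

Match, Match, No match

A rule that fits every label: length ≥ 5 — true of each 'Match' example, false of each 'No match' one.
"abbey" → length 5 → Match.
"ember" → length 5 → Match.
"ion" → length 3 → No match.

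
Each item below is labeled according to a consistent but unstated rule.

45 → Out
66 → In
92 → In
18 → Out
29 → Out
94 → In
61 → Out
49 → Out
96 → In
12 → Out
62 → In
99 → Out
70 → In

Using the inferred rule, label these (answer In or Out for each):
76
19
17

The rule appears to be: even AND at least 29.
76 → 76 is even, 76 ≥ 29 → In. 19 → 19 is odd, 19 < 29 → Out. 17 → 17 is odd, 17 < 29 → Out.

In, Out, Out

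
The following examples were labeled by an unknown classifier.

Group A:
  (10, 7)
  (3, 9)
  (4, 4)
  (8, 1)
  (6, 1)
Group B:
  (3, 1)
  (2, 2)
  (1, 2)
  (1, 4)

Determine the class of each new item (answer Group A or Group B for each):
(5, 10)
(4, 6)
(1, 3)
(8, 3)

Group A, Group A, Group B, Group A

Rule: sum ≥ 7. This holds for each 'Group A' example and fails for each 'Group B' one.
(5, 10): 5+10 = 15 — satisfies this, so Group A. (4, 6): 4+6 = 10 — satisfies this, so Group A. (1, 3): 1+3 = 4 — does not satisfy this, so Group B. (8, 3): 8+3 = 11 — satisfies this, so Group A.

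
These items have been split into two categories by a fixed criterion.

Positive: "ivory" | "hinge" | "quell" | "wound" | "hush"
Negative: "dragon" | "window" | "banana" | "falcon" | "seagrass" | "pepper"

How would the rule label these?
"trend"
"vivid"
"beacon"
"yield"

Positive, Positive, Negative, Positive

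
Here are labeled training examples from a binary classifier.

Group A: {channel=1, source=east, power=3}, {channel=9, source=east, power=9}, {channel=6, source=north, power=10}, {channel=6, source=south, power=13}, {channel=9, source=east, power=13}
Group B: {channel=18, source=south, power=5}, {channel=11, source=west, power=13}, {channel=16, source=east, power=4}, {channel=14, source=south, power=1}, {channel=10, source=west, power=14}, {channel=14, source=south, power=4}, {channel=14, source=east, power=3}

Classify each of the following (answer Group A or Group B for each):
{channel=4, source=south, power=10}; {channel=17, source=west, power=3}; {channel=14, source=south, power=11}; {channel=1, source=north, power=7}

Group A, Group B, Group B, Group A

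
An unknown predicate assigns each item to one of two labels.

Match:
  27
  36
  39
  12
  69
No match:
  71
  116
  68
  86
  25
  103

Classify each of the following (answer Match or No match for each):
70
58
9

No match, No match, Match

A rule that fits every label: multiple of 3 — true of each 'Match' example, false of each 'No match' one.
70: 70 = 3·23 + 1, doesn't qualify → No match.
58: 58 = 3·19 + 1, doesn't qualify → No match.
9: 9 = 3·3, matches → Match.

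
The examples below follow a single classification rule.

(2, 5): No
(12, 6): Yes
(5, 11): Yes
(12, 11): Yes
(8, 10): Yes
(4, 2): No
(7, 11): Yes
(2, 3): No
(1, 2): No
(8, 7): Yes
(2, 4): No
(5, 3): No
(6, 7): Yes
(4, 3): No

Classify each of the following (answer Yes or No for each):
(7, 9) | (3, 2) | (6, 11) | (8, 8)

Yes, No, Yes, Yes

The simplest hypothesis consistent with all the labels is: sum ≥ 13.
(7, 9) → 7+9 = 16 → Yes.
(3, 2) → 3+2 = 5 → No.
(6, 11) → 6+11 = 17 → Yes.
(8, 8) → 8+8 = 16 → Yes.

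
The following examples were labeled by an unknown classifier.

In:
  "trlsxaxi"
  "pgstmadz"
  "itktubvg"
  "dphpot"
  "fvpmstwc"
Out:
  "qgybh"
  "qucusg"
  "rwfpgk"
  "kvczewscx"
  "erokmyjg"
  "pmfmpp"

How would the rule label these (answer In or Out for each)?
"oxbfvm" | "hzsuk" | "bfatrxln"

The simplest hypothesis consistent with all the labels is: contains 't'.
"oxbfvm" → no 't' → Out.
"hzsuk" → no 't' → Out.
"bfatrxln" → has 't' → In.

Out, Out, In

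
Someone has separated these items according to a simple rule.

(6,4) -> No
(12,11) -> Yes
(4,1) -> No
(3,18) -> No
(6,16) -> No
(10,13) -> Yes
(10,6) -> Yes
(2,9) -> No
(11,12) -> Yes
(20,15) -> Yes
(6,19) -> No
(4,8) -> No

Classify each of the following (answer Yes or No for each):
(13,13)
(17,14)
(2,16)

All 'Yes' examples share one property — first ≥ 8 — and every 'No' example lacks it.
(13,13): Yes (first 13). (17,14): Yes (first 17). (2,16): No (first 2).

Yes, Yes, No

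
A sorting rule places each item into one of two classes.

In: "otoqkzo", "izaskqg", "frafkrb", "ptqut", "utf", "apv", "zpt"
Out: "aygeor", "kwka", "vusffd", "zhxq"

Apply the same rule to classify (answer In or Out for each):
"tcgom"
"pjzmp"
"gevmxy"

In, In, Out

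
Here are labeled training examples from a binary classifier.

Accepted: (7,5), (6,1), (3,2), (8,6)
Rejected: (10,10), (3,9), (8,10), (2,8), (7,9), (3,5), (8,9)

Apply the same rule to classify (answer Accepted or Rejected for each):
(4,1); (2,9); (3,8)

A rule that fits every label: first > second — true of each 'Accepted' example, false of each 'Rejected' one.
Accepted: (4,1), since 4 > 1.
Rejected: (2,9), since 2 < 9.
Rejected: (3,8), since 3 < 8.

Accepted, Rejected, Rejected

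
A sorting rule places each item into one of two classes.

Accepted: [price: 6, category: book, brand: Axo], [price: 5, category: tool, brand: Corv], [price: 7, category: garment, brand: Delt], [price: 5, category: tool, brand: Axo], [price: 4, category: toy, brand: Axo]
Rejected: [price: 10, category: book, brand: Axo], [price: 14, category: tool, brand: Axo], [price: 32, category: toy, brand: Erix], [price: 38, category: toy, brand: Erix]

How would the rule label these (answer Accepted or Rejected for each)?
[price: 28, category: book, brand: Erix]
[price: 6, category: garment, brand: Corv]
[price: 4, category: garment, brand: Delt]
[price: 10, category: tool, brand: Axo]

Rejected, Accepted, Accepted, Rejected

Rule: price ≤ 7. This holds for each 'Accepted' example and fails for each 'Rejected' one.
[price: 28, category: book, brand: Erix] → price = 28 → Rejected. [price: 6, category: garment, brand: Corv] → price = 6 → Accepted. [price: 4, category: garment, brand: Delt] → price = 4 → Accepted. [price: 10, category: tool, brand: Axo] → price = 10 → Rejected.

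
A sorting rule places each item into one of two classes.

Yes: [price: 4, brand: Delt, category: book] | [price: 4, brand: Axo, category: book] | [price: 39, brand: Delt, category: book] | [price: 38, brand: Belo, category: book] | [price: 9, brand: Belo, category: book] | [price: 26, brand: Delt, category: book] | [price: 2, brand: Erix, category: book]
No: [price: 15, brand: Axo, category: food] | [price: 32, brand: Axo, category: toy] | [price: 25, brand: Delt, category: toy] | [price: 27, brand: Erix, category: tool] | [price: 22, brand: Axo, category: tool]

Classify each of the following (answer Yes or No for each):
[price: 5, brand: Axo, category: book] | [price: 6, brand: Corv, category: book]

Every 'Yes' example satisfies: category is book. None of the 'No' examples do.

Yes, Yes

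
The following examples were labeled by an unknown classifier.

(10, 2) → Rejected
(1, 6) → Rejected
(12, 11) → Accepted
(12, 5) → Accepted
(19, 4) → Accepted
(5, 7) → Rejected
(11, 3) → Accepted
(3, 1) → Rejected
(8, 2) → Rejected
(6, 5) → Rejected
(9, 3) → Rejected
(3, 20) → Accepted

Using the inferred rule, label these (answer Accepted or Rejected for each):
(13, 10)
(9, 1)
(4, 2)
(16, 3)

Accepted, Rejected, Rejected, Accepted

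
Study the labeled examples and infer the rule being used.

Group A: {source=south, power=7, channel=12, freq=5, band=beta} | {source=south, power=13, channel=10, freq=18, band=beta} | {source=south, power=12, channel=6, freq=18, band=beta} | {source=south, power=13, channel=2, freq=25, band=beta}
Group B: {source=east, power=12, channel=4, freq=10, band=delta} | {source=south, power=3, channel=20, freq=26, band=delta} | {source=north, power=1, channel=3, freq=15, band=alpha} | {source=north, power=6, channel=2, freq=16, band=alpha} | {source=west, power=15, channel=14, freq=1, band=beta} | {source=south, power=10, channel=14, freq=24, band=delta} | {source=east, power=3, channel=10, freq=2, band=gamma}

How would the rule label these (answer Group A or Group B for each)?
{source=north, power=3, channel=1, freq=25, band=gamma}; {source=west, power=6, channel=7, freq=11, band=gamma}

The classifier is using: source is south AND band is beta.
{source=north, power=3, channel=1, freq=25, band=gamma} → source is north, band is gamma → Group B.
{source=west, power=6, channel=7, freq=11, band=gamma} → source is west, band is gamma → Group B.

Group B, Group B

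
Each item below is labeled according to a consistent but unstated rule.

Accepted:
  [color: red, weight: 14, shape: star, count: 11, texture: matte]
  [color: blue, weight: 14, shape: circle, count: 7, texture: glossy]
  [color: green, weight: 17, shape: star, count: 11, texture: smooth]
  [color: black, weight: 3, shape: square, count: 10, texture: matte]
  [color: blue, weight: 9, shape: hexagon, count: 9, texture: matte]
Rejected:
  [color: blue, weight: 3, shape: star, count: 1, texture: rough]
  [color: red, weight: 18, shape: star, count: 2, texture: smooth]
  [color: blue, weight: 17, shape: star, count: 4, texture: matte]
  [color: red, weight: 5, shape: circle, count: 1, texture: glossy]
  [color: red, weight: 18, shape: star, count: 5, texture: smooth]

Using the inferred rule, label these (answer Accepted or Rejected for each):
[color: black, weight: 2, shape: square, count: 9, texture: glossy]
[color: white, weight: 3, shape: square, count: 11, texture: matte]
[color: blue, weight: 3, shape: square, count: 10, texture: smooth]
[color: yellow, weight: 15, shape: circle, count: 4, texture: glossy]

Accepted, Accepted, Accepted, Rejected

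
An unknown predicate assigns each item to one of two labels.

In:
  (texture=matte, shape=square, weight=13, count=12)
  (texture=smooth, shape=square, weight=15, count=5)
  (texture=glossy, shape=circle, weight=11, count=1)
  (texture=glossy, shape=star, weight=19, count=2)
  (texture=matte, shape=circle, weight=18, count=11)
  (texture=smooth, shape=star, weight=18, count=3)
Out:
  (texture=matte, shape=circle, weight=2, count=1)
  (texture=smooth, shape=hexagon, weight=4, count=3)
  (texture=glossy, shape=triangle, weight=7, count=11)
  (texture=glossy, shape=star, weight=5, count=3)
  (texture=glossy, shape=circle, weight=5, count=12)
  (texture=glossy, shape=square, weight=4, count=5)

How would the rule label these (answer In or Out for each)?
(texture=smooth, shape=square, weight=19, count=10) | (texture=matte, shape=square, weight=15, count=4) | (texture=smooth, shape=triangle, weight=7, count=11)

The simplest hypothesis consistent with all the labels is: weight ≥ 11.
(texture=smooth, shape=square, weight=19, count=10): weight = 19 — matches, so In.
(texture=matte, shape=square, weight=15, count=4): weight = 15 — matches, so In.
(texture=smooth, shape=triangle, weight=7, count=11): weight = 7 — does not fit, so Out.

In, In, Out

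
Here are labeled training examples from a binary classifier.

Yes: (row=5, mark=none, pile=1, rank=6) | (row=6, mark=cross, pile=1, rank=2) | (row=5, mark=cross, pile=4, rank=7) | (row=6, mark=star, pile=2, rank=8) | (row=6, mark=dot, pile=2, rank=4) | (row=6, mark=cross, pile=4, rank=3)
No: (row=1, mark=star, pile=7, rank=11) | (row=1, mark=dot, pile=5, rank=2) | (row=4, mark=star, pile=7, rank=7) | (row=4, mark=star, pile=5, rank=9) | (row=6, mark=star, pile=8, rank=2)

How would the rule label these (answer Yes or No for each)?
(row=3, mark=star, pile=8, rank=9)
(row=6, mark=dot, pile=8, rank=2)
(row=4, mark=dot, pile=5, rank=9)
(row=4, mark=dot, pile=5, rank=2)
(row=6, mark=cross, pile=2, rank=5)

No, No, No, No, Yes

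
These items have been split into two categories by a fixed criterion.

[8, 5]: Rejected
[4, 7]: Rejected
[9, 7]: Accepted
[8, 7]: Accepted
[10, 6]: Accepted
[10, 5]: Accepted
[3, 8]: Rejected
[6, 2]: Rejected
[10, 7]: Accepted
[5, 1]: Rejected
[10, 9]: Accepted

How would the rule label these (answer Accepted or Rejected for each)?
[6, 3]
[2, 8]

Rule: sum ≥ 15. This holds for each 'Accepted' example and fails for each 'Rejected' one.
[6, 3] → 6+3 = 9 → Rejected.
[2, 8] → 2+8 = 10 → Rejected.

Rejected, Rejected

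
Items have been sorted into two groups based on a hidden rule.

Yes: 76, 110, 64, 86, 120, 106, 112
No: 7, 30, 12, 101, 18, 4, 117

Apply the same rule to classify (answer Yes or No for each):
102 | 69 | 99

Yes, No, No

The common property of the 'Yes' items is: even AND at least 64. No 'No' item has it.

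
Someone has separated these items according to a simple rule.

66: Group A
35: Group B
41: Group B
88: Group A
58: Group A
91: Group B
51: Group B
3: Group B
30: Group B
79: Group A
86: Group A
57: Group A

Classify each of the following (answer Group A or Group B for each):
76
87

All 'Group A' examples share one property — digit sum ≥ 11 — and every 'Group B' example lacks it.
76: Group A (digit sum 7+6 = 13). 87: Group A (digit sum 8+7 = 15).

Group A, Group A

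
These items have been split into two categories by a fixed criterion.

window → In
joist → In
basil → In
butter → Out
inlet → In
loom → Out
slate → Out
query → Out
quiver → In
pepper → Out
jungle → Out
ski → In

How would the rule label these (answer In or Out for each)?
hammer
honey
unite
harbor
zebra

Out, Out, In, Out, Out

The simplest hypothesis consistent with all the labels is: contains 'i'.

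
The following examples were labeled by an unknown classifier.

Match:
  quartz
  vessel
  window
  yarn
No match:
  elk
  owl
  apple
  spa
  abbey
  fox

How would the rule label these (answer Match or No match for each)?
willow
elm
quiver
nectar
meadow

Match, No match, Match, Match, Match

A rule that fits every label: even length — true of each 'Match' example, false of each 'No match' one.
Match: willow, since length 6. No match: elm, since length 3. Match: quiver, since length 6. Match: nectar, since length 6. Match: meadow, since length 6.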